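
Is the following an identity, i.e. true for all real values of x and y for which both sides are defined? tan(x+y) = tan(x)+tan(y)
No, this is NOT an identity.

Claim: tan(x+y) = tan(x)+tan(y).
Test a specific point where both sides are defined: x = -π/4, y = 2π/3.
LHS = tan(x+y) ≈ 3.7321
RHS = tan(x)+tan(y) ≈ -2.7321
Since 3.7321 ≠ -2.7321, the equation fails at this point, so it cannot hold for all real values of x and y for which both sides are defined.
The correct formula is tan(x+y) = (tan(x) + tan(y))/(1 - tan(x)tan(y)).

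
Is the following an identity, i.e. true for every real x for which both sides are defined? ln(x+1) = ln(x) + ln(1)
Claim: ln(x+1) = ln(x) + ln(1).
Test a specific point where both sides are defined: x = 3/2.
LHS = ln(x+1) ≈ 0.9163
RHS = ln(x) + ln(1) ≈ 0.4055
Since 0.9163 ≠ 0.4055, the equation fails at this point, so it cannot hold for every real x for which both sides are defined.
ln(1) = 0, so the right side is just ln(x), which differs from ln(x+1).

Conclusion: No, this is NOT an identity.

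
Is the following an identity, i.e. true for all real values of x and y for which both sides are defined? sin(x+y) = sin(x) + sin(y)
Claim: sin(x+y) = sin(x) + sin(y).
Test a specific point where both sides are defined: x = π/3, y = 3π/4.
LHS = sin(x+y) ≈ -0.2588
RHS = sin(x) + sin(y) ≈ 1.5731
Since -0.2588 ≠ 1.5731, the equation fails at this point, so it cannot hold for all real values of x and y for which both sides are defined.
The correct expansion is sin(x+y) = sin(x)cos(y) + cos(x)sin(y); sine is not additive.

Conclusion: No, this is NOT an identity.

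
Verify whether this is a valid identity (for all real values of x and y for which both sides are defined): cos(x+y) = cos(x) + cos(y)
Claim: cos(x+y) = cos(x) + cos(y).
Test a specific point where both sides are defined: x = -π/6, y = π/2.
LHS = cos(x+y) ≈ 0.5000
RHS = cos(x) + cos(y) ≈ 0.8660
Since 0.5000 ≠ 0.8660, the equation fails at this point, so it cannot hold for all real values of x and y for which both sides are defined.
The correct expansion is cos(x+y) = cos(x)cos(y) - sin(x)sin(y); cosine is not additive.

Conclusion: No, this is NOT an identity.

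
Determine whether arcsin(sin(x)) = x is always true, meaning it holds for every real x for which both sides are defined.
Claim: arcsin(sin(x)) = x.
Test a specific point where both sides are defined: x = 2π/3.
LHS = arcsin(sin(x)) ≈ 1.0472
RHS = x ≈ 2.0944
Since 1.0472 ≠ 2.0944, the equation fails at this point, so it cannot hold for every real x for which both sides are defined.
arcsin only returns values in [-π/2, π/2], so arcsin(sin(x)) = x holds only for x in that interval, not for all real x.

Conclusion: No, this is NOT an identity.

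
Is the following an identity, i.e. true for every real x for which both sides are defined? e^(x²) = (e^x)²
Claim: e^(x²) = (e^x)².
Test a specific point where both sides are defined: x = -2.
LHS = e^(x²) ≈ 54.5982
RHS = (e^x)² ≈ 0.0183
Since 54.5982 ≠ 0.0183, the equation fails at this point, so it cannot hold for every real x for which both sides are defined.
(e^x)² = e^(2x), and 2x ≠ x² in general.

Conclusion: No, this is NOT an identity.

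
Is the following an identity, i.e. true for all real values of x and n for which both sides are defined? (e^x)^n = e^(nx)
Yes, this is an identity.

Claim: (e^x)^n = e^(nx).
Reasoning: e^x is a positive real number, and for a positive base B and real exponent n, B^n = e^(n·ln B). With B = e^x, ln B = x, so (e^x)^n = e^(n·x).
So the two sides agree for all real values of x and n for which both sides are defined.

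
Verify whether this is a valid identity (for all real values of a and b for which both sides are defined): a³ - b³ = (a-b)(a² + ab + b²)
Yes, this is an identity.

Claim: a³ - b³ = (a-b)(a² + ab + b²).
Reasoning: Expand the right side: (a-b)(a² + ab + b²) = a³ + a²b + ab² - a²b - ab² - b³ = a³ - b³ (the middle terms cancel in pairs).
So the two sides agree for all real values of a and b for which both sides are defined.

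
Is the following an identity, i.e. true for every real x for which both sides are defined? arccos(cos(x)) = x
Claim: arccos(cos(x)) = x.
Test a specific point where both sides are defined: x = -π/2.
LHS = arccos(cos(x)) ≈ 1.5708
RHS = x ≈ -1.5708
Since 1.5708 ≠ -1.5708, the equation fails at this point, so it cannot hold for every real x for which both sides are defined.
arccos only returns values in [0, π], so arccos(cos(x)) = x holds only for x in that interval, not for all real x.

Conclusion: No, this is NOT an identity.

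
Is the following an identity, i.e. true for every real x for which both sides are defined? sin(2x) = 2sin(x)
No, this is NOT an identity.

Claim: sin(2x) = 2sin(x).
Test a specific point where both sides are defined: x = 3π/4.
LHS = sin(2x) ≈ -1.0000
RHS = 2sin(x) ≈ 1.4142
Since -1.0000 ≠ 1.4142, the equation fails at this point, so it cannot hold for every real x for which both sides are defined.
The correct double-angle formula is sin(2x) = 2sin(x)cos(x).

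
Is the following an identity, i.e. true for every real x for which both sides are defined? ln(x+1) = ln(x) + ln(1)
No, this is NOT an identity.

Claim: ln(x+1) = ln(x) + ln(1).
Test a specific point where both sides are defined: x = 3/2.
LHS = ln(x+1) ≈ 0.9163
RHS = ln(x) + ln(1) ≈ 0.4055
Since 0.9163 ≠ 0.4055, the equation fails at this point, so it cannot hold for every real x for which both sides are defined.
ln(1) = 0, so the right side is just ln(x), which differs from ln(x+1).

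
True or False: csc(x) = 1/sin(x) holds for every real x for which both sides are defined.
Claim: csc(x) = 1/sin(x).
Reasoning: csc(x) is by definition the reciprocal of sin(x), wherever sin(x) ≠ 0.
So the two sides agree for every real x for which both sides are defined.

Conclusion: True.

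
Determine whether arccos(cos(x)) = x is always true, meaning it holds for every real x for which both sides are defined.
Claim: arccos(cos(x)) = x.
Test a specific point where both sides are defined: x = -π/2.
LHS = arccos(cos(x)) ≈ 1.5708
RHS = x ≈ -1.5708
Since 1.5708 ≠ -1.5708, the equation fails at this point, so it cannot hold for every real x for which both sides are defined.
arccos only returns values in [0, π], so arccos(cos(x)) = x holds only for x in that interval, not for all real x.

Conclusion: No, this is NOT an identity.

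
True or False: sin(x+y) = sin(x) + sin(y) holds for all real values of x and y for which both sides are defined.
False.

Claim: sin(x+y) = sin(x) + sin(y).
Test a specific point where both sides are defined: x = 2π/3, y = π/6.
LHS = sin(x+y) ≈ 0.5000
RHS = sin(x) + sin(y) ≈ 1.3660
Since 0.5000 ≠ 1.3660, the equation fails at this point, so it cannot hold for all real values of x and y for which both sides are defined.
The correct expansion is sin(x+y) = sin(x)cos(y) + cos(x)sin(y); sine is not additive.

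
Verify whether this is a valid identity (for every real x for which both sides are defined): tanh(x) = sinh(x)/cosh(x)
Claim: tanh(x) = sinh(x)/cosh(x).
Reasoning: tanh(x) is defined as sinh(x)/cosh(x) = (e^x - e^-x)/(e^x + e^-x); cosh(x) ≥ 1 is never zero, so this holds for every real x.
So the two sides agree for every real x for which both sides are defined.

Conclusion: Yes, this is an identity.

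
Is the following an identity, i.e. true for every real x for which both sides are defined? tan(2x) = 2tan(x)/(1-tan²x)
Claim: tan(2x) = 2tan(x)/(1-tan²x).
Reasoning: tan(2x) = sin(2x)/cos(2x) = 2sin(x)cos(x) / (cos²x - sin²x). Divide numerator and denominator by cos²x: 2tan(x) / (1 - tan²x).
So the two sides agree for every real x for which both sides are defined.

Conclusion: Yes, this is an identity.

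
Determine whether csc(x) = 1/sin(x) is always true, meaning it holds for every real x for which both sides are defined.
Yes, this is an identity.

Claim: csc(x) = 1/sin(x).
Reasoning: csc(x) is by definition the reciprocal of sin(x), wherever sin(x) ≠ 0.
So the two sides agree for every real x for which both sides are defined.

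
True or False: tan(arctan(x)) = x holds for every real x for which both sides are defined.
Claim: tan(arctan(x)) = x.
Reasoning: For every real x, arctan(x) is by definition the angle in (-π/2, π/2) whose tangent equals x. Taking the tangent of that angle returns x.
So the two sides agree for every real x for which both sides are defined.

Conclusion: True.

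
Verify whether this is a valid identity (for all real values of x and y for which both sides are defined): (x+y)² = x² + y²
No, this is NOT an identity.

Claim: (x+y)² = x² + y².
Test a specific point where both sides are defined: x = 4, y = 1/2.
LHS = (x+y)² ≈ 20.2500
RHS = x² + y² ≈ 16.2500
Since 20.2500 ≠ 16.2500, the equation fails at this point, so it cannot hold for all real values of x and y for which both sides are defined.
The correct expansion is (x+y)² = x² + 2xy + y²; the cross term 2xy is missing.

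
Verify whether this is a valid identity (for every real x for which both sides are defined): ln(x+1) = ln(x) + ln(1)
Claim: ln(x+1) = ln(x) + ln(1).
Test a specific point where both sides are defined: x = 1/2.
LHS = ln(x+1) ≈ 0.4055
RHS = ln(x) + ln(1) ≈ -0.6931
Since 0.4055 ≠ -0.6931, the equation fails at this point, so it cannot hold for every real x for which both sides are defined.
ln(1) = 0, so the right side is just ln(x), which differs from ln(x+1).

Conclusion: No, this is NOT an identity.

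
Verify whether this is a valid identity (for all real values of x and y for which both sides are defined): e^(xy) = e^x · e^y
No, this is NOT an identity.

Claim: e^(xy) = e^x · e^y.
Test a specific point where both sides are defined: x = 1, y = 5.
LHS = e^(xy) ≈ 148.4132
RHS = e^x · e^y ≈ 403.4288
Since 148.4132 ≠ 403.4288, the equation fails at this point, so it cannot hold for all real values of x and y for which both sides are defined.
e^x · e^y = e^(x+y), not e^(xy).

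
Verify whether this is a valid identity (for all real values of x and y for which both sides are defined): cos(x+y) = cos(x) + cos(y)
Claim: cos(x+y) = cos(x) + cos(y).
Test a specific point where both sides are defined: x = 2π/3, y = π/4.
LHS = cos(x+y) ≈ -0.9659
RHS = cos(x) + cos(y) ≈ 0.2071
Since -0.9659 ≠ 0.2071, the equation fails at this point, so it cannot hold for all real values of x and y for which both sides are defined.
The correct expansion is cos(x+y) = cos(x)cos(y) - sin(x)sin(y); cosine is not additive.

Conclusion: No, this is NOT an identity.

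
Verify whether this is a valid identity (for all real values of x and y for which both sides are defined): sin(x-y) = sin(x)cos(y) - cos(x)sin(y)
Yes, this is an identity.

Claim: sin(x-y) = sin(x)cos(y) - cos(x)sin(y).
Reasoning: Replace y by -y in sin(x+y) = sin(x)cos(y) + cos(x)sin(y) and use cos(-y) = cos(y), sin(-y) = -sin(y): sin(x-y) = sin(x)cos(y) - cos(x)sin(y).
So the two sides agree for all real values of x and y for which both sides are defined.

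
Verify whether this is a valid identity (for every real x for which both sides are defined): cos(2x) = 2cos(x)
No, this is NOT an identity.

Claim: cos(2x) = 2cos(x).
Test a specific point where both sides are defined: x = π/3.
LHS = cos(2x) ≈ -0.5000
RHS = 2cos(x) ≈ 1.0000
Since -0.5000 ≠ 1.0000, the equation fails at this point, so it cannot hold for every real x for which both sides are defined.
The correct double-angle formula is cos(2x) = cos²x - sin²x.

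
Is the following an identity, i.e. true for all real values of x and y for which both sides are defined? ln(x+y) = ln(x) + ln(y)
Claim: ln(x+y) = ln(x) + ln(y).
Test a specific point where both sides are defined: x = 5, y = 1.
LHS = ln(x+y) ≈ 1.7918
RHS = ln(x) + ln(y) ≈ 1.6094
Since 1.7918 ≠ 1.6094, the equation fails at this point, so it cannot hold for all real values of x and y for which both sides are defined.
ln(x) + ln(y) = ln(xy), not ln(x+y).

Conclusion: No, this is NOT an identity.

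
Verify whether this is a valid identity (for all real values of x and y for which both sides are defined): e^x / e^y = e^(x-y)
Claim: e^x / e^y = e^(x-y).
Reasoning: 1/e^y = e^(-y), so e^x / e^y = e^x · e^(-y) = e^(x + (-y)) = e^(x-y) by the product rule for exponents.
So the two sides agree for all real values of x and y for which both sides are defined.

Conclusion: Yes, this is an identity.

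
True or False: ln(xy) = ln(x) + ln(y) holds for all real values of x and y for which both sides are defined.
True.

Claim: ln(xy) = ln(x) + ln(y).
Reasoning: Both sides are simultaneously defined only when x, y > 0. Write x = e^p, y = e^q (p = ln x, q = ln y). Then xy = e^p · e^q = e^(p+q), so ln(xy) = p + q = ln(x) + ln(y).
So the two sides agree for all real values of x and y for which both sides are defined.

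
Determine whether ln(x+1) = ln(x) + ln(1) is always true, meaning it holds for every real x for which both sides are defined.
Claim: ln(x+1) = ln(x) + ln(1).
Test a specific point where both sides are defined: x = 1.
LHS = ln(x+1) ≈ 0.6931
RHS = ln(x) + ln(1) ≈ 0.0000
Since 0.6931 ≠ 0.0000, the equation fails at this point, so it cannot hold for every real x for which both sides are defined.
ln(1) = 0, so the right side is just ln(x), which differs from ln(x+1).

Conclusion: No, this is NOT an identity.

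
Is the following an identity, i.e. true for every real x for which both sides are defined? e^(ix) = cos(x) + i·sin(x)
Claim: e^(ix) = cos(x) + i·sin(x).
Reasoning: Euler's formula. Expand e^(ix) = Σ (ix)^k / k!. Since i² = -1, the even-k terms are Σ (-1)^m x^(2m)/(2m)! = cos(x) and the odd-k terms are i · Σ (-1)^m x^(2m+1)/(2m+1)! = i·sin(x).
So the two sides agree for every real x for which both sides are defined.

Conclusion: Yes, this is an identity.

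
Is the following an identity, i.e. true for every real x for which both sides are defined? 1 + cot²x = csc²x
Yes, this is an identity.

Claim: 1 + cot²x = csc²x.
Reasoning: Start from sin²x + cos²x = 1 and divide every term by sin²x (allowed wherever cot x and csc x are defined): 1 + cot²x = 1/sin²x = csc²x.
So the two sides agree for every real x for which both sides are defined.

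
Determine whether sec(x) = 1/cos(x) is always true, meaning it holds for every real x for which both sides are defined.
Claim: sec(x) = 1/cos(x).
Reasoning: sec(x) is by definition the reciprocal of cos(x), wherever cos(x) ≠ 0.
So the two sides agree for every real x for which both sides are defined.

Conclusion: Yes, this is an identity.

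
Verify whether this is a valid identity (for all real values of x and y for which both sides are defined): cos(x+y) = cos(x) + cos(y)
Claim: cos(x+y) = cos(x) + cos(y).
Test a specific point where both sides are defined: x = π/4, y = 2π/3.
LHS = cos(x+y) ≈ -0.9659
RHS = cos(x) + cos(y) ≈ 0.2071
Since -0.9659 ≠ 0.2071, the equation fails at this point, so it cannot hold for all real values of x and y for which both sides are defined.
The correct expansion is cos(x+y) = cos(x)cos(y) - sin(x)sin(y); cosine is not additive.

Conclusion: No, this is NOT an identity.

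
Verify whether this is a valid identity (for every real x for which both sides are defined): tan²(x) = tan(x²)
Claim: tan²(x) = tan(x²).
Test a specific point where both sides are defined: x = π/3.
LHS = tan²(x) ≈ 3.0000
RHS = tan(x²) ≈ 1.9485
Since 3.0000 ≠ 1.9485, the equation fails at this point, so it cannot hold for every real x for which both sides are defined.
tan²(x) means (tan x)², squaring the output; tan(x²) squares the input. These are different functions.

Conclusion: No, this is NOT an identity.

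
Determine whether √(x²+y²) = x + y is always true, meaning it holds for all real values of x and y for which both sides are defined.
No, this is NOT an identity.

Claim: √(x²+y²) = x + y.
Test a specific point where both sides are defined: x = 4, y = 4.
LHS = √(x²+y²) ≈ 5.6569
RHS = x + y ≈ 8.0000
Since 5.6569 ≠ 8.0000, the equation fails at this point, so it cannot hold for all real values of x and y for which both sides are defined.
(x+y)² = x² + 2xy + y², not x² + y², so the square root does not split this way.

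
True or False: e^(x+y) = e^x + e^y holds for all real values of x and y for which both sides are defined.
False.

Claim: e^(x+y) = e^x + e^y.
Test a specific point where both sides are defined: x = 1, y = -3.
LHS = e^(x+y) ≈ 0.1353
RHS = e^x + e^y ≈ 2.7681
Since 0.1353 ≠ 2.7681, the equation fails at this point, so it cannot hold for all real values of x and y for which both sides are defined.
The correct rule is e^(x+y) = e^x · e^y (a product, not a sum).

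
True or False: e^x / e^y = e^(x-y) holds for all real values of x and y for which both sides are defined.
True.

Claim: e^x / e^y = e^(x-y).
Reasoning: 1/e^y = e^(-y), so e^x / e^y = e^x · e^(-y) = e^(x + (-y)) = e^(x-y) by the product rule for exponents.
So the two sides agree for all real values of x and y for which both sides are defined.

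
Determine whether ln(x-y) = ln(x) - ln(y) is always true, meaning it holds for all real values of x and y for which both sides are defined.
Claim: ln(x-y) = ln(x) - ln(y).
Test a specific point where both sides are defined: x = 3/2, y = 1.
LHS = ln(x-y) ≈ -0.6931
RHS = ln(x) - ln(y) ≈ 0.4055
Since -0.6931 ≠ 0.4055, the equation fails at this point, so it cannot hold for all real values of x and y for which both sides are defined.
ln(x) - ln(y) = ln(x/y), not ln(x-y).

Conclusion: No, this is NOT an identity.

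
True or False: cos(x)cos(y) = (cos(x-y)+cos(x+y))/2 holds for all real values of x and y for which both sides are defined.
Claim: cos(x)cos(y) = (cos(x-y)+cos(x+y))/2.
Reasoning: cos(x-y) = cos(x)cos(y) + sin(x)sin(y) and cos(x+y) = cos(x)cos(y) - sin(x)sin(y). Adding, cos(x-y) + cos(x+y) = 2cos(x)cos(y); divide by 2.
So the two sides agree for all real values of x and y for which both sides are defined.

Conclusion: True.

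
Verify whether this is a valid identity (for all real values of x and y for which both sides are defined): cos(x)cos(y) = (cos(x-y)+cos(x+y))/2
Yes, this is an identity.

Claim: cos(x)cos(y) = (cos(x-y)+cos(x+y))/2.
Reasoning: cos(x-y) = cos(x)cos(y) + sin(x)sin(y) and cos(x+y) = cos(x)cos(y) - sin(x)sin(y). Adding, cos(x-y) + cos(x+y) = 2cos(x)cos(y); divide by 2.
So the two sides agree for all real values of x and y for which both sides are defined.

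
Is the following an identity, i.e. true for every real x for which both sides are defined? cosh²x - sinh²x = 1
Claim: cosh²x - sinh²x = 1.
Reasoning: With cosh(x) = (e^x + e^-x)/2 and sinh(x) = (e^x - e^-x)/2: cosh²x = (e^(2x) + 2 + e^(-2x))/4 and sinh²x = (e^(2x) - 2 + e^(-2x))/4. Subtracting leaves 4/4 = 1.
So the two sides agree for every real x for which both sides are defined.

Conclusion: Yes, this is an identity.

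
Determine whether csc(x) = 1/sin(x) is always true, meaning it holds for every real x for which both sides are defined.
Yes, this is an identity.

Claim: csc(x) = 1/sin(x).
Reasoning: csc(x) is by definition the reciprocal of sin(x), wherever sin(x) ≠ 0.
So the two sides agree for every real x for which both sides are defined.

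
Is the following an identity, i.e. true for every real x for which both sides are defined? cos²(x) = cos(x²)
Claim: cos²(x) = cos(x²).
Test a specific point where both sides are defined: x = π.
LHS = cos²(x) ≈ 1.0000
RHS = cos(x²) ≈ -0.9027
Since 1.0000 ≠ -0.9027, the equation fails at this point, so it cannot hold for every real x for which both sides are defined.
cos²(x) means (cos x)², squaring the output; cos(x²) squares the input. These are different functions.

Conclusion: No, this is NOT an identity.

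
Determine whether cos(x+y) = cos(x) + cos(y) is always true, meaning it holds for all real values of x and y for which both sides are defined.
No, this is NOT an identity.

Claim: cos(x+y) = cos(x) + cos(y).
Test a specific point where both sides are defined: x = -π/4, y = -π/6.
LHS = cos(x+y) ≈ 0.2588
RHS = cos(x) + cos(y) ≈ 1.5731
Since 0.2588 ≠ 1.5731, the equation fails at this point, so it cannot hold for all real values of x and y for which both sides are defined.
The correct expansion is cos(x+y) = cos(x)cos(y) - sin(x)sin(y); cosine is not additive.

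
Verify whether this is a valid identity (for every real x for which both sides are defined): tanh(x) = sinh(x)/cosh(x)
Claim: tanh(x) = sinh(x)/cosh(x).
Reasoning: tanh(x) is defined as sinh(x)/cosh(x) = (e^x - e^-x)/(e^x + e^-x); cosh(x) ≥ 1 is never zero, so this holds for every real x.
So the two sides agree for every real x for which both sides are defined.

Conclusion: Yes, this is an identity.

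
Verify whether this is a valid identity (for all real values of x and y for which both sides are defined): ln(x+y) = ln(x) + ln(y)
No, this is NOT an identity.

Claim: ln(x+y) = ln(x) + ln(y).
Test a specific point where both sides are defined: x = 3/2, y = 1/2.
LHS = ln(x+y) ≈ 0.6931
RHS = ln(x) + ln(y) ≈ -0.2877
Since 0.6931 ≠ -0.2877, the equation fails at this point, so it cannot hold for all real values of x and y for which both sides are defined.
ln(x) + ln(y) = ln(xy), not ln(x+y).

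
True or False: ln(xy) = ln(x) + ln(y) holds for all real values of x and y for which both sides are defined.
Claim: ln(xy) = ln(x) + ln(y).
Reasoning: Both sides are simultaneously defined only when x, y > 0. Write x = e^p, y = e^q (p = ln x, q = ln y). Then xy = e^p · e^q = e^(p+q), so ln(xy) = p + q = ln(x) + ln(y).
So the two sides agree for all real values of x and y for which both sides are defined.

Conclusion: True.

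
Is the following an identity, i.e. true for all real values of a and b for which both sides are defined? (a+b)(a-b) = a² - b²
Yes, this is an identity.

Claim: (a+b)(a-b) = a² - b².
Reasoning: Expand: (a+b)(a-b) = a² - ab + ba - b² = a² - b² (the cross terms cancel).
So the two sides agree for all real values of a and b for which both sides are defined.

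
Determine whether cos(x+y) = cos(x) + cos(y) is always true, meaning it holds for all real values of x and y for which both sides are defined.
Claim: cos(x+y) = cos(x) + cos(y).
Test a specific point where both sides are defined: x = π/6, y = -π/6.
LHS = cos(x+y) ≈ 1.0000
RHS = cos(x) + cos(y) ≈ 1.7321
Since 1.0000 ≠ 1.7321, the equation fails at this point, so it cannot hold for all real values of x and y for which both sides are defined.
The correct expansion is cos(x+y) = cos(x)cos(y) - sin(x)sin(y); cosine is not additive.

Conclusion: No, this is NOT an identity.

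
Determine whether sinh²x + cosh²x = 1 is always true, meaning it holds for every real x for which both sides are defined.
Claim: sinh²x + cosh²x = 1.
Test a specific point where both sides are defined: x = -1.
LHS = sinh²x + cosh²x ≈ 3.7622
RHS = 1 ≈ 1.0000
Since 3.7622 ≠ 1.0000, the equation fails at this point, so it cannot hold for every real x for which both sides are defined.
The correct hyperbolic identity is cosh²x - sinh²x = 1 (a difference); the sum sinh²x + cosh²x equals cosh(2x).

Conclusion: No, this is NOT an identity.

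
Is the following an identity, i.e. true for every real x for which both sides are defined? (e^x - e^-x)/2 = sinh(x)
Yes, this is an identity.

Claim: (e^x - e^-x)/2 = sinh(x).
Reasoning: This is exactly the definition of the hyperbolic sine: sinh(x) := (e^x - e^-x)/2.
So the two sides agree for every real x for which both sides are defined.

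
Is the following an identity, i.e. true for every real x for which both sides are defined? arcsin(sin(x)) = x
Claim: arcsin(sin(x)) = x.
Test a specific point where both sides are defined: x = 3π/4.
LHS = arcsin(sin(x)) ≈ 0.7854
RHS = x ≈ 2.3562
Since 0.7854 ≠ 2.3562, the equation fails at this point, so it cannot hold for every real x for which both sides are defined.
arcsin only returns values in [-π/2, π/2], so arcsin(sin(x)) = x holds only for x in that interval, not for all real x.

Conclusion: No, this is NOT an identity.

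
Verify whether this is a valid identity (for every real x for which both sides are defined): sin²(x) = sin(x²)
Claim: sin²(x) = sin(x²).
Test a specific point where both sides are defined: x = -π/6.
LHS = sin²(x) ≈ 0.2500
RHS = sin(x²) ≈ 0.2707
Since 0.2500 ≠ 0.2707, the equation fails at this point, so it cannot hold for every real x for which both sides are defined.
sin²(x) means (sin x)², squaring the output; sin(x²) squares the input. These are different functions.

Conclusion: No, this is NOT an identity.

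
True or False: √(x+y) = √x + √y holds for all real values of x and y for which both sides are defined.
Claim: √(x+y) = √x + √y.
Test a specific point where both sides are defined: x = 1/2, y = 1/2.
LHS = √(x+y) ≈ 1.0000
RHS = √x + √y ≈ 1.4142
Since 1.0000 ≠ 1.4142, the equation fails at this point, so it cannot hold for all real values of x and y for which both sides are defined.
Squaring the right side gives x + 2√(xy) + y, not x + y.

Conclusion: False.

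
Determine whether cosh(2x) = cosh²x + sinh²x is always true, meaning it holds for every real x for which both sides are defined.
Claim: cosh(2x) = cosh²x + sinh²x.
Reasoning: cosh²x = (e^(2x) + 2 + e^(-2x))/4 and sinh²x = (e^(2x) - 2 + e^(-2x))/4. Adding gives (2e^(2x) + 2e^(-2x))/4 = (e^(2x) + e^(-2x))/2 = cosh(2x).
So the two sides agree for every real x for which both sides are defined.

Conclusion: Yes, this is an identity.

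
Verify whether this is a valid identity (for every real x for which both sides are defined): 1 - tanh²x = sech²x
Claim: 1 - tanh²x = sech²x.
Reasoning: Divide cosh²x - sinh²x = 1 through by cosh²x (never zero): 1 - tanh²x = 1/cosh²x = sech²x.
So the two sides agree for every real x for which both sides are defined.

Conclusion: Yes, this is an identity.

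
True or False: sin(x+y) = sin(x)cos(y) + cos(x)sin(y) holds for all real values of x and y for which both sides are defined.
Claim: sin(x+y) = sin(x)cos(y) + cos(x)sin(y).
Reasoning: By Euler's formula e^(i(x+y)) = e^(ix)·e^(iy) = (cos x + i·sin x)(cos y + i·sin y). The imaginary part of the left side is sin(x+y); the imaginary part of the product is sin(x)cos(y) + cos(x)sin(y).
So the two sides agree for all real values of x and y for which both sides are defined.

Conclusion: True.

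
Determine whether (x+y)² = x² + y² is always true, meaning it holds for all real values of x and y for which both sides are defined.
Claim: (x+y)² = x² + y².
Test a specific point where both sides are defined: x = 1, y = 3.
LHS = (x+y)² ≈ 16.0000
RHS = x² + y² ≈ 10.0000
Since 16.0000 ≠ 10.0000, the equation fails at this point, so it cannot hold for all real values of x and y for which both sides are defined.
The correct expansion is (x+y)² = x² + 2xy + y²; the cross term 2xy is missing.

Conclusion: No, this is NOT an identity.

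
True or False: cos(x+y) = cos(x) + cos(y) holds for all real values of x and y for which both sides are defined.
False.

Claim: cos(x+y) = cos(x) + cos(y).
Test a specific point where both sides are defined: x = -π/4, y = -π/4.
LHS = cos(x+y) ≈ 0.0000
RHS = cos(x) + cos(y) ≈ 1.4142
Since 0.0000 ≠ 1.4142, the equation fails at this point, so it cannot hold for all real values of x and y for which both sides are defined.
The correct expansion is cos(x+y) = cos(x)cos(y) - sin(x)sin(y); cosine is not additive.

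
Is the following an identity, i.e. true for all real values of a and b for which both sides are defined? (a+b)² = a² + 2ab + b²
Yes, this is an identity.

Claim: (a+b)² = a² + 2ab + b².
Reasoning: Expand: (a+b)² = (a+b)(a+b) = a·a + a·b + b·a + b·b = a² + 2ab + b².
So the two sides agree for all real values of a and b for which both sides are defined.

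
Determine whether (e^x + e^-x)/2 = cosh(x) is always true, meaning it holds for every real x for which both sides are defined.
Yes, this is an identity.

Claim: (e^x + e^-x)/2 = cosh(x).
Reasoning: This is exactly the definition of the hyperbolic cosine: cosh(x) := (e^x + e^-x)/2.
So the two sides agree for every real x for which both sides are defined.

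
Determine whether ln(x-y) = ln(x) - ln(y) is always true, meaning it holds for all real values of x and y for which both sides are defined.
Claim: ln(x-y) = ln(x) - ln(y).
Test a specific point where both sides are defined: x = 3, y = 1/2.
LHS = ln(x-y) ≈ 0.9163
RHS = ln(x) - ln(y) ≈ 1.7918
Since 0.9163 ≠ 1.7918, the equation fails at this point, so it cannot hold for all real values of x and y for which both sides are defined.
ln(x) - ln(y) = ln(x/y), not ln(x-y).

Conclusion: No, this is NOT an identity.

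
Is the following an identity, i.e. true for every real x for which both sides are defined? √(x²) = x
No, this is NOT an identity.

Claim: √(x²) = x.
Test a specific point where both sides are defined: x = -1.
LHS = √(x²) ≈ 1.0000
RHS = x ≈ -1.0000
Since 1.0000 ≠ -1.0000, the equation fails at this point, so it cannot hold for every real x for which both sides are defined.
√(x²) = |x|, which differs from x whenever x < 0 (both sides are defined for every real x).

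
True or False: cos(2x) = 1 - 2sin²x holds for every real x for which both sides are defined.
True.

Claim: cos(2x) = 1 - 2sin²x.
Reasoning: cos(2x) = cos²x - sin²x. Replace cos²x by 1 - sin²x: (1 - sin²x) - sin²x = 1 - 2sin²x.
So the two sides agree for every real x for which both sides are defined.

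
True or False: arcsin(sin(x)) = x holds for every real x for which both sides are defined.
Claim: arcsin(sin(x)) = x.
Test a specific point where both sides are defined: x = 3π/4.
LHS = arcsin(sin(x)) ≈ 0.7854
RHS = x ≈ 2.3562
Since 0.7854 ≠ 2.3562, the equation fails at this point, so it cannot hold for every real x for which both sides are defined.
arcsin only returns values in [-π/2, π/2], so arcsin(sin(x)) = x holds only for x in that interval, not for all real x.

Conclusion: False.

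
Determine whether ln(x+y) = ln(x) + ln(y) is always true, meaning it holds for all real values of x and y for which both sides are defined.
No, this is NOT an identity.

Claim: ln(x+y) = ln(x) + ln(y).
Test a specific point where both sides are defined: x = 1/2, y = 2.
LHS = ln(x+y) ≈ 0.9163
RHS = ln(x) + ln(y) ≈ 0.0000
Since 0.9163 ≠ 0.0000, the equation fails at this point, so it cannot hold for all real values of x and y for which both sides are defined.
ln(x) + ln(y) = ln(xy), not ln(x+y).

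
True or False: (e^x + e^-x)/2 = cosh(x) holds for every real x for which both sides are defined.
Claim: (e^x + e^-x)/2 = cosh(x).
Reasoning: This is exactly the definition of the hyperbolic cosine: cosh(x) := (e^x + e^-x)/2.
So the two sides agree for every real x for which both sides are defined.

Conclusion: True.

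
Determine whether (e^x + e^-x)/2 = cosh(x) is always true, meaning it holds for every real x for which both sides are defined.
Claim: (e^x + e^-x)/2 = cosh(x).
Reasoning: This is exactly the definition of the hyperbolic cosine: cosh(x) := (e^x + e^-x)/2.
So the two sides agree for every real x for which both sides are defined.

Conclusion: Yes, this is an identity.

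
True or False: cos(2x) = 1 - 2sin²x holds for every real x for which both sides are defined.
Claim: cos(2x) = 1 - 2sin²x.
Reasoning: cos(2x) = cos²x - sin²x. Replace cos²x by 1 - sin²x: (1 - sin²x) - sin²x = 1 - 2sin²x.
So the two sides agree for every real x for which both sides are defined.

Conclusion: True.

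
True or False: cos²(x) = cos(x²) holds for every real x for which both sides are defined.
False.

Claim: cos²(x) = cos(x²).
Test a specific point where both sides are defined: x = -π/2.
LHS = cos²(x) ≈ 0.0000
RHS = cos(x²) ≈ -0.7812
Since 0.0000 ≠ -0.7812, the equation fails at this point, so it cannot hold for every real x for which both sides are defined.
cos²(x) means (cos x)², squaring the output; cos(x²) squares the input. These are different functions.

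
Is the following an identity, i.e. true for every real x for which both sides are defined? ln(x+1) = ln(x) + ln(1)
Claim: ln(x+1) = ln(x) + ln(1).
Test a specific point where both sides are defined: x = 1/2.
LHS = ln(x+1) ≈ 0.4055
RHS = ln(x) + ln(1) ≈ -0.6931
Since 0.4055 ≠ -0.6931, the equation fails at this point, so it cannot hold for every real x for which both sides are defined.
ln(1) = 0, so the right side is just ln(x), which differs from ln(x+1).

Conclusion: No, this is NOT an identity.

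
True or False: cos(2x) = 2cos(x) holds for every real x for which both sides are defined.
Claim: cos(2x) = 2cos(x).
Test a specific point where both sides are defined: x = 2π/3.
LHS = cos(2x) ≈ -0.5000
RHS = 2cos(x) ≈ -1.0000
Since -0.5000 ≠ -1.0000, the equation fails at this point, so it cannot hold for every real x for which both sides are defined.
The correct double-angle formula is cos(2x) = cos²x - sin²x.

Conclusion: False.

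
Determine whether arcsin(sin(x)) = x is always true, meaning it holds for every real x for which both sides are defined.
No, this is NOT an identity.

Claim: arcsin(sin(x)) = x.
Test a specific point where both sides are defined: x = 2π/3.
LHS = arcsin(sin(x)) ≈ 1.0472
RHS = x ≈ 2.0944
Since 1.0472 ≠ 2.0944, the equation fails at this point, so it cannot hold for every real x for which both sides are defined.
arcsin only returns values in [-π/2, π/2], so arcsin(sin(x)) = x holds only for x in that interval, not for all real x.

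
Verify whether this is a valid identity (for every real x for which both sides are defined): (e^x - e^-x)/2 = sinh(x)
Claim: (e^x - e^-x)/2 = sinh(x).
Reasoning: This is exactly the definition of the hyperbolic sine: sinh(x) := (e^x - e^-x)/2.
So the two sides agree for every real x for which both sides are defined.

Conclusion: Yes, this is an identity.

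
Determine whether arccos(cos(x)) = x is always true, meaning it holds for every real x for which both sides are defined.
No, this is NOT an identity.

Claim: arccos(cos(x)) = x.
Test a specific point where both sides are defined: x = -π/3.
LHS = arccos(cos(x)) ≈ 1.0472
RHS = x ≈ -1.0472
Since 1.0472 ≠ -1.0472, the equation fails at this point, so it cannot hold for every real x for which both sides are defined.
arccos only returns values in [0, π], so arccos(cos(x)) = x holds only for x in that interval, not for all real x.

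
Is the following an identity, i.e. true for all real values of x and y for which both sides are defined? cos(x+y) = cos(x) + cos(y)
No, this is NOT an identity.

Claim: cos(x+y) = cos(x) + cos(y).
Test a specific point where both sides are defined: x = π/4, y = 2π/3.
LHS = cos(x+y) ≈ -0.9659
RHS = cos(x) + cos(y) ≈ 0.2071
Since -0.9659 ≠ 0.2071, the equation fails at this point, so it cannot hold for all real values of x and y for which both sides are defined.
The correct expansion is cos(x+y) = cos(x)cos(y) - sin(x)sin(y); cosine is not additive.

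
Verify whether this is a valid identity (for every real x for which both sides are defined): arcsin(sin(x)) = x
No, this is NOT an identity.

Claim: arcsin(sin(x)) = x.
Test a specific point where both sides are defined: x = π.
LHS = arcsin(sin(x)) ≈ 0.0000
RHS = x ≈ 3.1416
Since 0.0000 ≠ 3.1416, the equation fails at this point, so it cannot hold for every real x for which both sides are defined.
arcsin only returns values in [-π/2, π/2], so arcsin(sin(x)) = x holds only for x in that interval, not for all real x.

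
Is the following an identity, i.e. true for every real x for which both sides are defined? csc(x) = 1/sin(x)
Yes, this is an identity.

Claim: csc(x) = 1/sin(x).
Reasoning: csc(x) is by definition the reciprocal of sin(x), wherever sin(x) ≠ 0.
So the two sides agree for every real x for which both sides are defined.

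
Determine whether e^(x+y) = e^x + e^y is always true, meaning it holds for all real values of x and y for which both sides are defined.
Claim: e^(x+y) = e^x + e^y.
Test a specific point where both sides are defined: x = -3, y = 3/2.
LHS = e^(x+y) ≈ 0.2231
RHS = e^x + e^y ≈ 4.5315
Since 0.2231 ≠ 4.5315, the equation fails at this point, so it cannot hold for all real values of x and y for which both sides are defined.
The correct rule is e^(x+y) = e^x · e^y (a product, not a sum).

Conclusion: No, this is NOT an identity.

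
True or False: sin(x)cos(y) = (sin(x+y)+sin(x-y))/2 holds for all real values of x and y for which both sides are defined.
True.

Claim: sin(x)cos(y) = (sin(x+y)+sin(x-y))/2.
Reasoning: sin(x+y) = sin(x)cos(y) + cos(x)sin(y) and sin(x-y) = sin(x)cos(y) - cos(x)sin(y). Adding, sin(x+y) + sin(x-y) = 2sin(x)cos(y); divide by 2.
So the two sides agree for all real values of x and y for which both sides are defined.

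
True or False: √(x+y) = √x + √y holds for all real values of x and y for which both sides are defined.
False.

Claim: √(x+y) = √x + √y.
Test a specific point where both sides are defined: x = 1, y = 3/2.
LHS = √(x+y) ≈ 1.5811
RHS = √x + √y ≈ 2.2247
Since 1.5811 ≠ 2.2247, the equation fails at this point, so it cannot hold for all real values of x and y for which both sides are defined.
Squaring the right side gives x + 2√(xy) + y, not x + y.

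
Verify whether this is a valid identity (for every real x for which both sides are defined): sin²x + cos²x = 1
Claim: sin²x + cos²x = 1.
Reasoning: The point (cos x, sin x) lies on the unit circle X² + Y² = 1, so cos²x + sin²x = 1 for every real x.
So the two sides agree for every real x for which both sides are defined.

Conclusion: Yes, this is an identity.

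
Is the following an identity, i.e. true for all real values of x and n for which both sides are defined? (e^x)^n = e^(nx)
Claim: (e^x)^n = e^(nx).
Reasoning: e^x is a positive real number, and for a positive base B and real exponent n, B^n = e^(n·ln B). With B = e^x, ln B = x, so (e^x)^n = e^(n·x).
So the two sides agree for all real values of x and n for which both sides are defined.

Conclusion: Yes, this is an identity.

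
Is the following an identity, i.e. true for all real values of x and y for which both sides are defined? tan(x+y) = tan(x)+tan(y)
No, this is NOT an identity.

Claim: tan(x+y) = tan(x)+tan(y).
Test a specific point where both sides are defined: x = -π/6, y = π/4.
LHS = tan(x+y) ≈ 0.2679
RHS = tan(x)+tan(y) ≈ 0.4226
Since 0.2679 ≠ 0.4226, the equation fails at this point, so it cannot hold for all real values of x and y for which both sides are defined.
The correct formula is tan(x+y) = (tan(x) + tan(y))/(1 - tan(x)tan(y)).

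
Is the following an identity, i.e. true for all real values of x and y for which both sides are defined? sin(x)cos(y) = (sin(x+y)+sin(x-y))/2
Claim: sin(x)cos(y) = (sin(x+y)+sin(x-y))/2.
Reasoning: sin(x+y) = sin(x)cos(y) + cos(x)sin(y) and sin(x-y) = sin(x)cos(y) - cos(x)sin(y). Adding, sin(x+y) + sin(x-y) = 2sin(x)cos(y); divide by 2.
So the two sides agree for all real values of x and y for which both sides are defined.

Conclusion: Yes, this is an identity.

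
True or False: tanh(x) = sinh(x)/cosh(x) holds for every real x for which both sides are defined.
Claim: tanh(x) = sinh(x)/cosh(x).
Reasoning: tanh(x) is defined as sinh(x)/cosh(x) = (e^x - e^-x)/(e^x + e^-x); cosh(x) ≥ 1 is never zero, so this holds for every real x.
So the two sides agree for every real x for which both sides are defined.

Conclusion: True.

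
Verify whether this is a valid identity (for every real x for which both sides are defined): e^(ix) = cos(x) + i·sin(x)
Yes, this is an identity.

Claim: e^(ix) = cos(x) + i·sin(x).
Reasoning: Euler's formula. Expand e^(ix) = Σ (ix)^k / k!. Since i² = -1, the even-k terms are Σ (-1)^m x^(2m)/(2m)! = cos(x) and the odd-k terms are i · Σ (-1)^m x^(2m+1)/(2m+1)! = i·sin(x).
So the two sides agree for every real x for which both sides are defined.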